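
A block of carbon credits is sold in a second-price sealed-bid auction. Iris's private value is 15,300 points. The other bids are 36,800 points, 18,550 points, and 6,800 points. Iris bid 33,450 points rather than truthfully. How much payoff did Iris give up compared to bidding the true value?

Regret: 0 points.

The highest competing bid is 36,800 points.
Bidding truthfully at 15,300 points: the top bid is 36,800 points (a rival), so Iris loses. Payoff = 0 points.
Bidding 33,450 points: the top bid is 36,800 points (a rival), so Iris loses. Payoff = 0 points.
Regret = truthful payoff − actual payoff = 0 points − 0 points = 0 points.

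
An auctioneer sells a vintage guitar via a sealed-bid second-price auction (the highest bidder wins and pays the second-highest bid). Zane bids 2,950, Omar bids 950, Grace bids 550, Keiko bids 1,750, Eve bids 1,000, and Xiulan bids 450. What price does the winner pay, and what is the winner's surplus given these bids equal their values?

Price 1,750; surplus 1,200.

Ranking the bids: Zane 2,950 > Keiko 1,750 > Eve 1,000 > Omar 950 > Grace 550 > Xiulan 450.
Zane is the highest bidder, so Zane wins.
Under the second-price rule, the price is the second-highest bid: 1,750.
Surplus = 2,950 − 1,750 = 1,200.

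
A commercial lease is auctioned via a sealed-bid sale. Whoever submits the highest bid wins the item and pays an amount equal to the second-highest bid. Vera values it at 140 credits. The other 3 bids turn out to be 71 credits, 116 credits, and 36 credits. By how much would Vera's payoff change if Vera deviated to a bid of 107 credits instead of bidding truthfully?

-24 credits

The highest competing bid is 116 credits.
Bidding truthfully at 140 credits: Vera has the top bid, wins, and pays the second-highest bid 116 credits. Payoff = 140 credits − 116 credits = 24 credits.
Bidding 107 credits: the top bid is 116 credits (a rival), so Vera loses. Payoff = 0 credits.
Change = 0 credits − 24 credits = -24 credits.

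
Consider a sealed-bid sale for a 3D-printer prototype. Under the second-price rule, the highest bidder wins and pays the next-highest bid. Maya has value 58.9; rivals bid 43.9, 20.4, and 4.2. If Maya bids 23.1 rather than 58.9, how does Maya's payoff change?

Change in payoff: -15.0.

The highest competing bid is 43.9.
Bidding truthfully at 58.9: Maya has the top bid, wins, and pays the second-highest bid 43.9. Payoff = 58.9 − 43.9 = 15.0.
Bidding 23.1: the top bid is 43.9 (a rival), so Maya loses. Payoff = 0.0.
Change = 0.0 − 15.0 = -15.0.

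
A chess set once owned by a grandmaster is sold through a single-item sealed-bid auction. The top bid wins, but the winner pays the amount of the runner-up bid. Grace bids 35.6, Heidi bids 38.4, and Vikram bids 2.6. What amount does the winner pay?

Bids in descending order: Heidi 38.4 > Grace 35.6 > Vikram 2.6.
Heidi has the highest bid, so Heidi wins.
The second-highest bid is 35.6, so that is what Heidi pays.

The winner pays 35.6.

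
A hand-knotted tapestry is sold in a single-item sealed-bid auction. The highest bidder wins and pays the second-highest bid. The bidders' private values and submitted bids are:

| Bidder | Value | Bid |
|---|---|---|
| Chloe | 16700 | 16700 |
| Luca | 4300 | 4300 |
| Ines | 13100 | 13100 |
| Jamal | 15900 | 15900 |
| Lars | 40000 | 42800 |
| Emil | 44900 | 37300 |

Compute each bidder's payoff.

Chloe 0, Luca 0, Ines 0, Jamal 0, Lars 2700, Emil 0.

Ranking the bids: Lars 42800 > Emil 37300 > Chloe 16700 > Jamal 15900 > Ines 13100 > Luca 4300.
Lars has the top bid and wins; the price is the second-highest bid, 37300.
Lars's payoff = 40000 − 37300 = 2700. All other bidders lose, so their payoff is 0.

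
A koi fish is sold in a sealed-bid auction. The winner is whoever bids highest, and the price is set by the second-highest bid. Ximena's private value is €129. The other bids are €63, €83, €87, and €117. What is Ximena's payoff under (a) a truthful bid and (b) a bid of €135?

(a) €12  (b) €12

The highest competing bid is €117.
Bidding truthfully at €129: Ximena has the top bid, wins, and pays the second-highest bid €117. Payoff = €129 − €117 = €12.
Bidding €135: Ximena has the top bid, wins, and pays the second-highest bid €117. Payoff = €129 − €117 = €12.
The bid only affects whether you win, not the price — here both bids land on the same side of the top rival bid, so the deviation is payoff-neutral.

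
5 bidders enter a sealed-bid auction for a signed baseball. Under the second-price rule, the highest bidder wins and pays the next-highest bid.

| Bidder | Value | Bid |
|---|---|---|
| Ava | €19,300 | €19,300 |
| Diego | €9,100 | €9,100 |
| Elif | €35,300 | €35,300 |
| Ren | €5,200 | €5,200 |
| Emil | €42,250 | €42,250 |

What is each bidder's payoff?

Payoffs: Ava €0, Diego €0, Elif €0, Ren €0, Emil €6,950.

Ranking the bids: Emil €42,250, then Elif €35,300, then Ava €19,300, then Diego €9,100, then Ren €5,200.
Emil has the top bid and wins; the price is the second-highest bid, €35,300.
Emil's payoff = €42,250 − €35,300 = €6,950. All other bidders lose, so their payoff is 0.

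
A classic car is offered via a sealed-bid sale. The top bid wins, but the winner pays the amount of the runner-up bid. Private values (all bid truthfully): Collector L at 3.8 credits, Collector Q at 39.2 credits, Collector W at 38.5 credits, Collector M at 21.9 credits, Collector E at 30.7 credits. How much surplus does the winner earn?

Sorted high to low: Collector Q 39.2 credits, then Collector W 38.5 credits, then Collector E 30.7 credits, then Collector M 21.9 credits, then Collector L 3.8 credits.
Collector Q wins with the top bid and pays the second-highest, 38.5 credits.
Surplus = 39.2 credits − 38.5 credits = 0.7 credits.

Surplus = 0.7 credits.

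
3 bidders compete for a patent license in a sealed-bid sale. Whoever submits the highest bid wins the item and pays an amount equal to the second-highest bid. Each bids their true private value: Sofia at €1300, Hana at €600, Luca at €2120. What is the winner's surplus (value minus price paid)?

Surplus = €820.

Ordered from highest: Luca €2120; Sofia €1300; Hana €600.
Luca wins with the top bid and pays the second-highest, €1300.
Surplus = €2120 − €1300 = €820.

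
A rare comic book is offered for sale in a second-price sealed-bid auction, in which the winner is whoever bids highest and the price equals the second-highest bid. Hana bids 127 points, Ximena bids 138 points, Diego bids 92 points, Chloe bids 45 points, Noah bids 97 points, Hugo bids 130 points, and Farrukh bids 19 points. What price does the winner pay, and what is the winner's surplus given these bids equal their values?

The winner pays 130 points for a surplus of 8 points.

Sorted high to low: Ximena 138 points > Hugo 130 points > Hana 127 points > Noah 97 points > Diego 92 points > Chloe 45 points > Farrukh 19 points.
Ximena is the highest bidder, so Ximena wins.
Under the second-price rule, the price is the second-highest bid: 130 points.
Surplus = 138 points − 130 points = 8 points.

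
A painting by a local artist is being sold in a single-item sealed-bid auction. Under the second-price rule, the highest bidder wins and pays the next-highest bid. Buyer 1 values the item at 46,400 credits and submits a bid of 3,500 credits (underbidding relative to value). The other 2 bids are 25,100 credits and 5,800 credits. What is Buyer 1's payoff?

0 credits

Highest competing bid: 25,100 credits.
Buyer 1's bid 3,500 credits is not the highest, so Buyer 1 loses, pays nothing, and earns zero payoff.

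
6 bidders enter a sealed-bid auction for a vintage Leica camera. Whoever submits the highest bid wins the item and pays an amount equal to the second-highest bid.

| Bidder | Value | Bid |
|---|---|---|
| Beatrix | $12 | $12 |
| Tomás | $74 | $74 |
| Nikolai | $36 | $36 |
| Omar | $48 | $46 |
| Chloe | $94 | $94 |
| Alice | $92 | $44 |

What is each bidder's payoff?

Beatrix $0, Tomás $0, Nikolai $0, Omar $0, Chloe $20, Alice $0.

Ranking the bids: Chloe $94 > Tomás $74 > Omar $46 > Alice $44 > Nikolai $36 > Beatrix $12.
Chloe has the top bid and wins; the price is the second-highest bid, $74.
Chloe's payoff = $94 − $74 = $20. All other bidders lose, so their payoff is 0.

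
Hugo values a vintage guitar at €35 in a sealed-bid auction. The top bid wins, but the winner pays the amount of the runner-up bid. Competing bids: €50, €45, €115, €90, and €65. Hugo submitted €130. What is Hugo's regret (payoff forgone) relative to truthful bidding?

The highest competing bid is €115.
Bidding truthfully at €35: the top bid is €115 (a rival), so Hugo loses. Payoff = €0.
Bidding €130: Hugo has the top bid, wins, and pays the second-highest bid €115. Payoff = €35 − €115 = -€80.
Regret = truthful payoff − actual payoff = €0 − -€80 = €80.

Regret: €80.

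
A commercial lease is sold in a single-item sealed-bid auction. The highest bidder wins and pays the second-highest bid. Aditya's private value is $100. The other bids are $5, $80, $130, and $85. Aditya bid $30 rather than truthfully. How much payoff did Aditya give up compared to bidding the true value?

Payoff forgone: $0.

The highest competing bid is $130.
Bidding truthfully at $100: the top bid is $130 (a rival), so Aditya loses. Payoff = $0.
Bidding $30: the top bid is $130 (a rival), so Aditya loses. Payoff = $0.
Regret = truthful payoff − actual payoff = $0 − $0 = $0.
The bid only affects whether you win, not the price — here both bids land on the same side of the top rival bid, so the deviation is payoff-neutral.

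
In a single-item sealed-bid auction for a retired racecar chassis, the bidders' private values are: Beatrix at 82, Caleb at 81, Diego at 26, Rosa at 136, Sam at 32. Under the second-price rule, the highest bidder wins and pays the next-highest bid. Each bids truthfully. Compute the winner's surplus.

Bids in descending order: Rosa 136 > Beatrix 82 > Caleb 81 > Sam 32 > Diego 26.
Rosa wins with the top bid and pays the second-highest, 82.
Surplus = 136 − 82 = 54.

Surplus = 54.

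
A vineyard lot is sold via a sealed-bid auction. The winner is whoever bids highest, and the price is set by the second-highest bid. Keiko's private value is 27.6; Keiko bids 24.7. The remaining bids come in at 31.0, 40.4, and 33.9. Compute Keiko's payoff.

Keiko's payoff: 0.0.

Highest competing bid: 40.4.
Keiko's bid 24.7 is not the highest, so Keiko loses, pays nothing, and earns zero payoff.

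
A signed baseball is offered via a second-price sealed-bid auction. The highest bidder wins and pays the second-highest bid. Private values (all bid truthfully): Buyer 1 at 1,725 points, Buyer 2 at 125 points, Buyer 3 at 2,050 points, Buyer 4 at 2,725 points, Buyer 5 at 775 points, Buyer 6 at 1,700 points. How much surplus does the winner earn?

675 points

Ordered from highest: Buyer 4 2,725 points > Buyer 3 2,050 points > Buyer 1 1,725 points > Buyer 6 1,700 points > Buyer 5 775 points > Buyer 2 125 points.
Buyer 4 wins with the top bid and pays the second-highest, 2,050 points.
Surplus = 2,725 points − 2,050 points = 675 points.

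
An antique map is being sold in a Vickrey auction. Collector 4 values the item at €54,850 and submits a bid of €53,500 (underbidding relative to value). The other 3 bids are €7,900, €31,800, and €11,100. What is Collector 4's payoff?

Highest competing bid: €31,800.
Collector 4's bid €53,500 is the highest overall, so Collector 4 wins and pays the second-highest bid, €31,800.
Payoff = value − price = €54,850 − €31,800 = €23,050.

The bidder's payoff: €23,050.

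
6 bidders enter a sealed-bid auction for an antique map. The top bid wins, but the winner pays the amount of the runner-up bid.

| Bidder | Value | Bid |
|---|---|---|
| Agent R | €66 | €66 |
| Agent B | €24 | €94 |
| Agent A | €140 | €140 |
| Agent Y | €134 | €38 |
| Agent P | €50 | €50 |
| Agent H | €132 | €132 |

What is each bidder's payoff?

Ordered from highest: Agent A €140 > Agent H €132 > Agent B €94 > Agent R €66 > Agent P €50 > Agent Y €38.
Agent A has the top bid and wins; the price is the second-highest bid, €132.
Agent A's payoff = €140 − €132 = €8. All other bidders lose, so their payoff is 0.

Payoffs: Agent R €0, Agent B €0, Agent A €8, Agent Y €0, Agent P €0, Agent H €0.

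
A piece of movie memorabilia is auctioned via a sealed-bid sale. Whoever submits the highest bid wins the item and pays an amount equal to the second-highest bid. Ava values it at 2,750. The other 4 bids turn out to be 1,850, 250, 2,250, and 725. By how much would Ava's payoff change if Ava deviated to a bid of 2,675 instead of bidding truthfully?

The highest competing bid is 2,250.
Bidding truthfully at 2,750: Ava has the top bid, wins, and pays the second-highest bid 2,250. Payoff = 2,750 − 2,250 = 500.
Bidding 2,675: Ava has the top bid, wins, and pays the second-highest bid 2,250. Payoff = 2,750 − 2,250 = 500.
Change = 500 − 500 = 0.

0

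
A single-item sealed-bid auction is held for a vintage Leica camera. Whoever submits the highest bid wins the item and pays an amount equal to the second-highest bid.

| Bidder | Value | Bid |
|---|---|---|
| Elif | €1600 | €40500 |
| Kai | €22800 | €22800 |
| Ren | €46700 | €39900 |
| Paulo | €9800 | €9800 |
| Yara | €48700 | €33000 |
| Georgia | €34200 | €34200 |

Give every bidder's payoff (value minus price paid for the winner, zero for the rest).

Payoffs: Elif -€38300, Kai €0, Ren €0, Paulo €0, Yara €0, Georgia €0.

Ranking the bids: Elif €40500 > Ren €39900 > Georgia €34200 > Yara €33000 > Kai €22800 > Paulo €9800.
Elif has the top bid and wins; the price is the second-highest bid, €39900.
Elif's payoff = €1600 − €39900 = -€38300. All other bidders lose, so their payoff is 0.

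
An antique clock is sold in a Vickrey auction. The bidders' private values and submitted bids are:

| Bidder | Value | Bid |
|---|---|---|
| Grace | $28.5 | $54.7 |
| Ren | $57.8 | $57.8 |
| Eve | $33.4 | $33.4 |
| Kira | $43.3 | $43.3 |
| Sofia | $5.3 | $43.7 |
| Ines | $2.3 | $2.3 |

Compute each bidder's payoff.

Payoffs: Grace $0.0, Ren $3.1, Eve $0.0, Kira $0.0, Sofia $0.0, Ines $0.0.

Ordered from highest: Ren $57.8 > Grace $54.7 > Sofia $43.7 > Kira $43.3 > Eve $33.4 > Ines $2.3.
Ren has the top bid and wins; the price is the second-highest bid, $54.7.
Ren's payoff = $57.8 − $54.7 = $3.1. All other bidders lose, so their payoff is 0.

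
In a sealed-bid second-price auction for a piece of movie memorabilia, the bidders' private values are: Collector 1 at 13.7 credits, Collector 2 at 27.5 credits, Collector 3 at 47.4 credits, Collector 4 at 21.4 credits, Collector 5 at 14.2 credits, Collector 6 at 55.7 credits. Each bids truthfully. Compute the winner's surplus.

Ordered from highest: Collector 6 55.7 credits > Collector 3 47.4 credits > Collector 2 27.5 credits > Collector 4 21.4 credits > Collector 5 14.2 credits > Collector 1 13.7 credits.
Collector 6 wins with the top bid and pays the second-highest, 47.4 credits.
Surplus = 55.7 credits − 47.4 credits = 8.3 credits.

8.3 credits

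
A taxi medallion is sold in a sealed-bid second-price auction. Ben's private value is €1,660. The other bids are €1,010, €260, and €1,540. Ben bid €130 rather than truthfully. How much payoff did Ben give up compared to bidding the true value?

Regret: €120.

The highest competing bid is €1,540.
Bidding truthfully at €1,660: Ben has the top bid, wins, and pays the second-highest bid €1,540. Payoff = €1,660 − €1,540 = €120.
Bidding €130: the top bid is €1,540 (a rival), so Ben loses. Payoff = €0.
Regret = truthful payoff − actual payoff = €120 − €0 = €120.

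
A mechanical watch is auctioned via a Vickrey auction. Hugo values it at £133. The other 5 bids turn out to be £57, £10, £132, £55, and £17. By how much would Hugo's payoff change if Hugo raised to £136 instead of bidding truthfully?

The highest competing bid is £132.
Bidding truthfully at £133: Hugo has the top bid, wins, and pays the second-highest bid £132. Payoff = £133 − £132 = £1.
Bidding £136: Hugo has the top bid, wins, and pays the second-highest bid £132. Payoff = £133 − £132 = £1.
Change = £1 − £1 = £0.
The bid only affects whether you win, not the price — here both bids land on the same side of the top rival bid, so the deviation is payoff-neutral.

Payoff change: £0.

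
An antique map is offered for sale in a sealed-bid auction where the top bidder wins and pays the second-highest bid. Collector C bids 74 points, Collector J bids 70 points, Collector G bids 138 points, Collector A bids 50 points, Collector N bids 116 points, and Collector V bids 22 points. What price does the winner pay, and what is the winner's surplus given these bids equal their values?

Sorted high to low: Collector G 138 points; Collector N 116 points; Collector C 74 points; Collector J 70 points; Collector A 50 points; Collector V 22 points.
Collector G is the highest bidder, so Collector G wins.
Under the second-price rule, the price is the second-highest bid: 116 points.
Surplus = 138 points − 116 points = 22 points.

Price 116 points; surplus 22 points.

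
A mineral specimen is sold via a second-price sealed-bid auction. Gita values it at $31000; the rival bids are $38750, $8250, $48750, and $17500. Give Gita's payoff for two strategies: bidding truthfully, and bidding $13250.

Truthful: $0; alternative: $0.

The highest competing bid is $48750.
Bidding truthfully at $31000: the top bid is $48750 (a rival), so Gita loses. Payoff = $0.
Bidding $13250: the top bid is $48750 (a rival), so Gita loses. Payoff = $0.
The bid only affects whether you win, not the price — here both bids land on the same side of the top rival bid, so the deviation is payoff-neutral.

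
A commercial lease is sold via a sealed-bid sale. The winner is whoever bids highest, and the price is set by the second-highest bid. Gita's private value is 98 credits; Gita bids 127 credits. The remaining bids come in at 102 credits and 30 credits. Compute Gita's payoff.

Highest competing bid: 102 credits.
Gita's bid 127 credits is the highest overall, so Gita wins and pays the second-highest bid, 102 credits.
Payoff = value − price = 98 credits − 102 credits = -4 credits.
Overbidding won the item at a price above value — truthful bidding would have avoided this loss.

Payoff = -4 credits.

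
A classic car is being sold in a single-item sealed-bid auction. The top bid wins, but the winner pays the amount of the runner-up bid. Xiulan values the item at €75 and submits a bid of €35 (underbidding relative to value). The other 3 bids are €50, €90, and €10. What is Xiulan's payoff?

Payoff = €0.

Highest competing bid: €90.
Xiulan's bid €35 is not the highest, so Xiulan loses, pays nothing, and earns zero payoff.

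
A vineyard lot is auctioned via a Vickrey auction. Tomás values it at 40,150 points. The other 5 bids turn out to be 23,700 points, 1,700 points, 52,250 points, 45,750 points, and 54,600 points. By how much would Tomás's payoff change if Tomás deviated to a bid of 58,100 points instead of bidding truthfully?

Change in payoff: -14,450 points.

The highest competing bid is 54,600 points.
Bidding truthfully at 40,150 points: the top bid is 54,600 points (a rival), so Tomás loses. Payoff = 0 points.
Bidding 58,100 points: Tomás has the top bid, wins, and pays the second-highest bid 54,600 points. Payoff = 40,150 points − 54,600 points = -14,450 points.
Change = -14,450 points − 0 points = -14,450 points.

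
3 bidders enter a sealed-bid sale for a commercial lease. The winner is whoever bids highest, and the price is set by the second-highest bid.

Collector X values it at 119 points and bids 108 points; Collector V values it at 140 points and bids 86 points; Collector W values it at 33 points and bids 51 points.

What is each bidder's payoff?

Collector X 33 points, Collector V 0 points, Collector W 0 points.

Ordered from highest: Collector X 108 points > Collector V 86 points > Collector W 51 points.
Collector X has the top bid and wins; the price is the second-highest bid, 86 points.
Collector X's payoff = 119 points − 86 points = 33 points. All other bidders lose, so their payoff is 0.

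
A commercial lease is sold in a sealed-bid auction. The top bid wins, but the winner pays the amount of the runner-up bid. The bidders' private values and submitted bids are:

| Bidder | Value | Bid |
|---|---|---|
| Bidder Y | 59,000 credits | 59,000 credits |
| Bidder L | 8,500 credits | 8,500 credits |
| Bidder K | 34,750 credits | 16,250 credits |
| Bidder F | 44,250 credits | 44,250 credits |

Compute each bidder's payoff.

Ordered from highest: Bidder Y 59,000 credits > Bidder F 44,250 credits > Bidder K 16,250 credits > Bidder L 8,500 credits.
Bidder Y has the top bid and wins; the price is the second-highest bid, 44,250 credits.
Bidder Y's payoff = 59,000 credits − 44,250 credits = 14,750 credits. All other bidders lose, so their payoff is 0.

Bidder Y 14,750 credits, Bidder L 0 credits, Bidder K 0 credits, Bidder F 0 credits.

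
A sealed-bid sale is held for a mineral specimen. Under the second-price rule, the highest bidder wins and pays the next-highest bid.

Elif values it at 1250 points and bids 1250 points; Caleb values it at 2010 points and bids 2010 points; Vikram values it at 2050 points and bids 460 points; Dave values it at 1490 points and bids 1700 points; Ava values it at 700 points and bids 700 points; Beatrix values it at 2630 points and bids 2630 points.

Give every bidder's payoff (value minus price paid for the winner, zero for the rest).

Elif 0 points, Caleb 0 points, Vikram 0 points, Dave 0 points, Ava 0 points, Beatrix 620 points.

Ranking the bids: Beatrix 2630 points > Caleb 2010 points > Dave 1700 points > Elif 1250 points > Ava 700 points > Vikram 460 points.
Beatrix has the top bid and wins; the price is the second-highest bid, 2010 points.
Beatrix's payoff = 2630 points − 2010 points = 620 points. All other bidders lose, so their payoff is 0.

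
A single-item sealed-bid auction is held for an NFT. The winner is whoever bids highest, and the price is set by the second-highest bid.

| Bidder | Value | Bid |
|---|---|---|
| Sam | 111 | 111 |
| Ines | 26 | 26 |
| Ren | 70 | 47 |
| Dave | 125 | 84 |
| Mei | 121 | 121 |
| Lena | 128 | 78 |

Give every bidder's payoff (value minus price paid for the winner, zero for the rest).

Bids in descending order: Mei 121, then Sam 111, then Dave 84, then Lena 78, then Ren 47, then Ines 26.
Mei has the top bid and wins; the price is the second-highest bid, 111.
Mei's payoff = 121 − 111 = 10. All other bidders lose, so their payoff is 0.

Payoffs: Sam 0, Ines 0, Ren 0, Dave 0, Mei 10, Lena 0.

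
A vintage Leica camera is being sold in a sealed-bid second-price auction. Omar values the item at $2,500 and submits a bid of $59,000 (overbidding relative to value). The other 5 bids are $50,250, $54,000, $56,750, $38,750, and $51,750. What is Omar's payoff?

Highest competing bid: $56,750.
Omar's bid $59,000 is the highest overall, so Omar wins and pays the second-highest bid, $56,750.
Payoff = value − price = $2,500 − $56,750 = -$54,250.
Overbidding won the item at a price above value — truthful bidding would have avoided this loss.

Payoff = -$54,250.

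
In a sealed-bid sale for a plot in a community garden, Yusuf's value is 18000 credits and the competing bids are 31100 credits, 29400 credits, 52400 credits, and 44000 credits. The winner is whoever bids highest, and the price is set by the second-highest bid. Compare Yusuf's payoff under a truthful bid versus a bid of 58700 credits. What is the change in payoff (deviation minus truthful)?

Change in payoff: -34400 credits.

The highest competing bid is 52400 credits.
Bidding truthfully at 18000 credits: the top bid is 52400 credits (a rival), so Yusuf loses. Payoff = 0 credits.
Bidding 58700 credits: Yusuf has the top bid, wins, and pays the second-highest bid 52400 credits. Payoff = 18000 credits − 52400 credits = -34400 credits.
Change = -34400 credits − 0 credits = -34400 credits.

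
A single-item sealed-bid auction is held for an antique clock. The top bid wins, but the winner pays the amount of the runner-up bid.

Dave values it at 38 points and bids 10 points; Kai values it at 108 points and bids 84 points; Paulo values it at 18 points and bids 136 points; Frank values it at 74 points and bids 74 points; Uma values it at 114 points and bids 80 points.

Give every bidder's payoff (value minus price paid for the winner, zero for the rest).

Dave 0 points, Kai 0 points, Paulo -66 points, Frank 0 points, Uma 0 points.

Bids in descending order: Paulo 136 points > Kai 84 points > Uma 80 points > Frank 74 points > Dave 10 points.
Paulo has the top bid and wins; the price is the second-highest bid, 84 points.
Paulo's payoff = 18 points − 84 points = -66 points. All other bidders lose, so their payoff is 0.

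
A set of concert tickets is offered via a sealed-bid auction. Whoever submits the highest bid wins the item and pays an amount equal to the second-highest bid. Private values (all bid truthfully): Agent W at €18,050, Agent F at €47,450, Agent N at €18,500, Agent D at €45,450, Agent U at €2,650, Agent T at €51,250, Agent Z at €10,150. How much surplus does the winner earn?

€3,800

Ranking the bids: Agent T €51,250, then Agent F €47,450, then Agent D €45,450, then Agent N €18,500, then Agent W €18,050, then Agent Z €10,150, then Agent U €2,650.
Agent T wins with the top bid and pays the second-highest, €47,450.
Surplus = €51,250 − €47,450 = €3,800.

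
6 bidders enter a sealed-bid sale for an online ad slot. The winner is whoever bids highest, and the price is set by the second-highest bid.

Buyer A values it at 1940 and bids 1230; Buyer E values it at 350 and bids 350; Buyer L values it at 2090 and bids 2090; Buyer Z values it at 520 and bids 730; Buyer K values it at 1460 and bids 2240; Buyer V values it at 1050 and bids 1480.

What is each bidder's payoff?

Ranking the bids: Buyer K 2240 > Buyer L 2090 > Buyer V 1480 > Buyer A 1230 > Buyer Z 730 > Buyer E 350.
Buyer K has the top bid and wins; the price is the second-highest bid, 2090.
Buyer K's payoff = 1460 − 2090 = -630. All other bidders lose, so their payoff is 0.

Buyer A 0, Buyer E 0, Buyer L 0, Buyer Z 0, Buyer K -630, Buyer V 0.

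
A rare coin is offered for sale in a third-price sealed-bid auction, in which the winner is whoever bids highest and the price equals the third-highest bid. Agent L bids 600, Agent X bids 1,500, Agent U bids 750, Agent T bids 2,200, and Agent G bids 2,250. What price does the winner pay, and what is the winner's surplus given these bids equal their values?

Ordered from highest: Agent G 2,250; Agent T 2,200; Agent X 1,500; Agent U 750; Agent L 600.
Agent G is the highest bidder, so Agent G wins.
Under the third-price rule, the price is the third-highest bid: 1,500.
Surplus = 2,250 − 1,500 = 750.

The winner pays 1,500 for a surplus of 750.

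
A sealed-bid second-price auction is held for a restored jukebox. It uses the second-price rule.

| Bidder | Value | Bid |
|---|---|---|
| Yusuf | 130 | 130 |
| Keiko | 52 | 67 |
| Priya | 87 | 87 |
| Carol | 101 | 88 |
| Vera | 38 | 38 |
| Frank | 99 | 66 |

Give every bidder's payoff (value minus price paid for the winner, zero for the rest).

Sorted high to low: Yusuf 130; Carol 88; Priya 87; Keiko 67; Frank 66; Vera 38.
Yusuf has the top bid and wins; the price is the second-highest bid, 88.
Yusuf's payoff = 130 − 88 = 42. All other bidders lose, so their payoff is 0.

Payoffs: Yusuf 42, Keiko 0, Priya 0, Carol 0, Vera 0, Frank 0.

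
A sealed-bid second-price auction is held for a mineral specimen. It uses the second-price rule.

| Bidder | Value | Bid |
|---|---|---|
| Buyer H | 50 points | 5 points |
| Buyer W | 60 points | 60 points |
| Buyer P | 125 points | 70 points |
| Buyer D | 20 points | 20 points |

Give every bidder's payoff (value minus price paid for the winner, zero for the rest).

Buyer H 0 points, Buyer W 0 points, Buyer P 65 points, Buyer D 0 points.

Ordered from highest: Buyer P 70 points, then Buyer W 60 points, then Buyer D 20 points, then Buyer H 5 points.
Buyer P has the top bid and wins; the price is the second-highest bid, 60 points.
Buyer P's payoff = 125 points − 60 points = 65 points. All other bidders lose, so their payoff is 0.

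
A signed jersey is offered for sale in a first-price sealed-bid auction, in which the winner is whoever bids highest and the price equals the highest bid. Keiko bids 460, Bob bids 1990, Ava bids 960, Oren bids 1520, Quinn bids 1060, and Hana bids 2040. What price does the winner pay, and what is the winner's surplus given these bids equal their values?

The winner pays 2040 for a surplus of 0.

Ordered from highest: Hana 2040; Bob 1990; Oren 1520; Quinn 1060; Ava 960; Keiko 460.
Hana is the highest bidder, so Hana wins.
Under the first-price rule, the price is the highest bid: 2040.
Surplus = 2040 − 2040 = 0.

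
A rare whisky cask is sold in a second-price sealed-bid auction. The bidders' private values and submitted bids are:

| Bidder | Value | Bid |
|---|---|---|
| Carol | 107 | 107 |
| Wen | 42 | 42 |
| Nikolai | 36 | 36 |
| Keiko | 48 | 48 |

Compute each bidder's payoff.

Ordered from highest: Carol 107; Keiko 48; Wen 42; Nikolai 36.
Carol has the top bid and wins; the price is the second-highest bid, 48.
Carol's payoff = 107 − 48 = 59. All other bidders lose, so their payoff is 0.

Carol 59, Wen 0, Nikolai 0, Keiko 0.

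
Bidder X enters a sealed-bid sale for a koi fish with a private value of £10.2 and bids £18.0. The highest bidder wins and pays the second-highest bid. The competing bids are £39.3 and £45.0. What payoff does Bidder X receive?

Highest competing bid: £45.0.
Bidder X's bid £18.0 is not the highest, so Bidder X loses, pays nothing, and earns zero payoff.

Bidder X's payoff: £0.0.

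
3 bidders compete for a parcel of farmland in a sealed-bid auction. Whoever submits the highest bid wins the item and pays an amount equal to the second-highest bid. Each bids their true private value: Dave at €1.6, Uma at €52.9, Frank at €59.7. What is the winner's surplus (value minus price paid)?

Winner's surplus: €6.8.

Sorted high to low: Frank €59.7 > Uma €52.9 > Dave €1.6.
Frank wins with the top bid and pays the second-highest, €52.9.
Surplus = €59.7 − €52.9 = €6.8.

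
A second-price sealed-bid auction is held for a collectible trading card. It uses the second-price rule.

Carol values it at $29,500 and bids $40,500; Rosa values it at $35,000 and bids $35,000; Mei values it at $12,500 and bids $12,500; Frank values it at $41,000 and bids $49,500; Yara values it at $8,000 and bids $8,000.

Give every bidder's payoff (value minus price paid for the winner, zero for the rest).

Carol $0, Rosa $0, Mei $0, Frank $500, Yara $0.

Sorted high to low: Frank $49,500 > Carol $40,500 > Rosa $35,000 > Mei $12,500 > Yara $8,000.
Frank has the top bid and wins; the price is the second-highest bid, $40,500.
Frank's payoff = $41,000 − $40,500 = $500. All other bidders lose, so their payoff is 0.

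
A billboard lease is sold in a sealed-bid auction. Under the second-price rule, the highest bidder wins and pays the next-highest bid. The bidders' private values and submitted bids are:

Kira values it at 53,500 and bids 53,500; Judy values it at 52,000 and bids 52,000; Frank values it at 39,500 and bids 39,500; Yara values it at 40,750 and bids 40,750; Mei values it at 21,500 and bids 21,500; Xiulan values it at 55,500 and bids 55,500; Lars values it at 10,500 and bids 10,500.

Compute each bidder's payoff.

Payoffs: Kira 0, Judy 0, Frank 0, Yara 0, Mei 0, Xiulan 2,000, Lars 0.

Sorted high to low: Xiulan 55,500 > Kira 53,500 > Judy 52,000 > Yara 40,750 > Frank 39,500 > Mei 21,500 > Lars 10,500.
Xiulan has the top bid and wins; the price is the second-highest bid, 53,500.
Xiulan's payoff = 55,500 − 53,500 = 2,000. All other bidders lose, so their payoff is 0.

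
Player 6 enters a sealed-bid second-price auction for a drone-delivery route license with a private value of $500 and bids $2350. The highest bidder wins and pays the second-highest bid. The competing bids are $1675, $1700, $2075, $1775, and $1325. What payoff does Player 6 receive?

Highest competing bid: $2075.
Player 6's bid $2350 is the highest overall, so Player 6 wins and pays the second-highest bid, $2075.
Payoff = value − price = $500 − $2075 = -$1575.
Overbidding won the item at a price above value — truthful bidding would have avoided this loss.

Payoff = -$1575.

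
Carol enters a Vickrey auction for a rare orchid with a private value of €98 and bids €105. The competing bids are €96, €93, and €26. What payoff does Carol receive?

Highest competing bid: €96.
Carol's bid €105 is the highest overall, so Carol wins and pays the second-highest bid, €96.
Payoff = value − price = €98 − €96 = €2.

Carol's payoff: €2.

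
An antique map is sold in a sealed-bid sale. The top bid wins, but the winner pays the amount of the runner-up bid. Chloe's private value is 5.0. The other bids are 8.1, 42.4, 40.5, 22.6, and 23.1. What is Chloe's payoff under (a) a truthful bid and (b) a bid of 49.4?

The highest competing bid is 42.4.
Bidding truthfully at 5.0: the top bid is 42.4 (a rival), so Chloe loses. Payoff = 0.0.
Bidding 49.4: Chloe has the top bid, wins, and pays the second-highest bid 42.4. Payoff = 5.0 − 42.4 = -37.4.
Deviating from a truthful bid can only lose payoff in a second-price auction — never gain.

Truthful: 0.0; alternative: -37.4.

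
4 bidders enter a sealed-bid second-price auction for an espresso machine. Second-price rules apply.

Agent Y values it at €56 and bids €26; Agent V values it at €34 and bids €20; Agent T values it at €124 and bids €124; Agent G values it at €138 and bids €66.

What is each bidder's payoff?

Payoffs: Agent Y €0, Agent V €0, Agent T €58, Agent G €0.

Ordered from highest: Agent T €124, then Agent G €66, then Agent Y €26, then Agent V €20.
Agent T has the top bid and wins; the price is the second-highest bid, €66.
Agent T's payoff = €124 − €66 = €58. All other bidders lose, so their payoff is 0.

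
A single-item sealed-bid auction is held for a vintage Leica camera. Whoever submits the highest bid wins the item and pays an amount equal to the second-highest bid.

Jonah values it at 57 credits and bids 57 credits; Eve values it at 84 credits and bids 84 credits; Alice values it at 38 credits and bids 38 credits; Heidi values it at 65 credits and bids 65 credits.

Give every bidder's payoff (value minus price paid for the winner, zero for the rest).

Ranking the bids: Eve 84 credits > Heidi 65 credits > Jonah 57 credits > Alice 38 credits.
Eve has the top bid and wins; the price is the second-highest bid, 65 credits.
Eve's payoff = 84 credits − 65 credits = 19 credits. All other bidders lose, so their payoff is 0.

Jonah 0 credits, Eve 19 credits, Alice 0 credits, Heidi 0 credits.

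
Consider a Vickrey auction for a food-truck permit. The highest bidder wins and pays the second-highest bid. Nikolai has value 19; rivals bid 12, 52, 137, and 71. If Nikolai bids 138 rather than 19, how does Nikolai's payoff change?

Payoff change: -118.

The highest competing bid is 137.
Bidding truthfully at 19: the top bid is 137 (a rival), so Nikolai loses. Payoff = 0.
Bidding 138: Nikolai has the top bid, wins, and pays the second-highest bid 137. Payoff = 19 − 137 = -118.
Change = -118 − 0 = -118.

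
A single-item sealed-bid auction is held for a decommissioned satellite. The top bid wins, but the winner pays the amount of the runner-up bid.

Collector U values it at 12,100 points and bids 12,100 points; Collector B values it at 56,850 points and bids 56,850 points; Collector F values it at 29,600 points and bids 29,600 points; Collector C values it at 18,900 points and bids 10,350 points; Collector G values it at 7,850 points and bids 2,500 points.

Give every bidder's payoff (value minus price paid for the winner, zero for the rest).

Sorted high to low: Collector B 56,850 points, then Collector F 29,600 points, then Collector U 12,100 points, then Collector C 10,350 points, then Collector G 2,500 points.
Collector B has the top bid and wins; the price is the second-highest bid, 29,600 points.
Collector B's payoff = 56,850 points − 29,600 points = 27,250 points. All other bidders lose, so their payoff is 0.

Payoffs: Collector U 0 points, Collector B 27,250 points, Collector F 0 points, Collector C 0 points, Collector G 0 points.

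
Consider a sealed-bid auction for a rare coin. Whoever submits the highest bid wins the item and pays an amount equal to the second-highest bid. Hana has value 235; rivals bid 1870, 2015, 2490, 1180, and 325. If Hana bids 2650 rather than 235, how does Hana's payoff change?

Payoff change: -2255.

The highest competing bid is 2490.
Bidding truthfully at 235: the top bid is 2490 (a rival), so Hana loses. Payoff = 0.
Bidding 2650: Hana has the top bid, wins, and pays the second-highest bid 2490. Payoff = 235 − 2490 = -2255.
Change = -2255 − 0 = -2255.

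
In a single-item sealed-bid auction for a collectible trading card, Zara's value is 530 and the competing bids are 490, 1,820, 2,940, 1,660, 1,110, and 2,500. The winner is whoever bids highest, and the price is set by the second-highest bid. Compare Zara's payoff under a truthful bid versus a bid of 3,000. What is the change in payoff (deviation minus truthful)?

-2,410

The highest competing bid is 2,940.
Bidding truthfully at 530: the top bid is 2,940 (a rival), so Zara loses. Payoff = 0.
Bidding 3,000: Zara has the top bid, wins, and pays the second-highest bid 2,940. Payoff = 530 − 2,940 = -2,410.
Change = -2,410 − 0 = -2,410.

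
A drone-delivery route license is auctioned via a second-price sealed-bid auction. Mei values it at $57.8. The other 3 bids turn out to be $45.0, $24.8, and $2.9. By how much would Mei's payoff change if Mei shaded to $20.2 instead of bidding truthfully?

Payoff change: -$12.8.

The highest competing bid is $45.0.
Bidding truthfully at $57.8: Mei has the top bid, wins, and pays the second-highest bid $45.0. Payoff = $57.8 − $45.0 = $12.8.
Bidding $20.2: the top bid is $45.0 (a rival), so Mei loses. Payoff = $0.0.
Change = $0.0 − $12.8 = -$12.8.
This is the dominant-strategy logic: truthful bidding weakly beats any alternative.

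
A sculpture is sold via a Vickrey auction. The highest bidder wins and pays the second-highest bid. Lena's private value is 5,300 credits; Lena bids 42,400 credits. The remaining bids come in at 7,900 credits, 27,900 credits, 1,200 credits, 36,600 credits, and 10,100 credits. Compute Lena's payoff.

-31,300 credits

Highest competing bid: 36,600 credits.
Lena's bid 42,400 credits is the highest overall, so Lena wins and pays the second-highest bid, 36,600 credits.
Payoff = value − price = 5,300 credits − 36,600 credits = -31,300 credits.
Overbidding won the item at a price above value — truthful bidding would have avoided this loss.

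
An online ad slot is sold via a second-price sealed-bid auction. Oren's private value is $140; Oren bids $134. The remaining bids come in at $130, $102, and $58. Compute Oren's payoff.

Oren's payoff: $10.

Highest competing bid: $130.
Oren's bid $134 is the highest overall, so Oren wins and pays the second-highest bid, $130.
Payoff = value − price = $140 − $130 = $10.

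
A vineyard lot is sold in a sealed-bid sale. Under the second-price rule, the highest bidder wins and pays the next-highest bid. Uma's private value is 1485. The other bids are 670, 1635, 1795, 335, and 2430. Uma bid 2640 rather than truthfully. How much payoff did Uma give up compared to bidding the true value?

Regret: 945.

The highest competing bid is 2430.
Bidding truthfully at 1485: the top bid is 2430 (a rival), so Uma loses. Payoff = 0.
Bidding 2640: Uma has the top bid, wins, and pays the second-highest bid 2430. Payoff = 1485 − 2430 = -945.
Regret = truthful payoff − actual payoff = 0 − -945 = 945.
Deviating from a truthful bid can only lose payoff in a second-price auction — never gain.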